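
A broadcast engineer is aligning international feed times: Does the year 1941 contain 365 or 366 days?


Year: 1941
Check leap year rules:
Divisible by 4? No
1941 is not a leap year
Days: 365

365


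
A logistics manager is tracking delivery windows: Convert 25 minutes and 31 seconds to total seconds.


Minutes: 25
Extra seconds: 31
Seconds per minute: 60
Minutes to seconds: 25 x 60 = 1500
Total: 1500 + 31 = 1531

1531


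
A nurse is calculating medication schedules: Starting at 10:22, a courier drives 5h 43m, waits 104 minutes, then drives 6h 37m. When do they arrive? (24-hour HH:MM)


Depart: 10:22
Leg 1: +343 min -> 16:05
Layover: +104 min -> 17:49
Leg 2: +397 min -> 00:26
Total travel: 844 minutes = 14h 4m
Arrival: 00:26

00:26


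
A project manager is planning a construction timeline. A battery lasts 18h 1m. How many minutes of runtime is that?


Hours: 18
Extra minutes: 1
Minutes per hour: 60
Hours to minutes: 18 x 60 = 1080
Total: 1080 + 1 = 1081

1081


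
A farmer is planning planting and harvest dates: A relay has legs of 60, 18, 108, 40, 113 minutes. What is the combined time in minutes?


Durations: 60, 18, 108, 40, 113
Running sum: 60
+ 18 = 78
+ 108 = 186
+ 40 = 226
+ 113 = 339
Total duration: 339 minutes
That is 5 hours and 39 minutes

339


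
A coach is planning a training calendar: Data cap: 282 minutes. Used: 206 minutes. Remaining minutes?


Total budget: 282 minutes
Time used: 206 minutes
Remaining: 282 - 206 = 76 minutes
Percent used: 73.0%
Percent remaining: 27.0%

76


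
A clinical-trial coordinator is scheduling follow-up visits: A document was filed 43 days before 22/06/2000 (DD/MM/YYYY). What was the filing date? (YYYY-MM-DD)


Start: 2000-06-22
Subtracting 43 days
Days already passed in June: 22
After going back through June: 21 more days to subtract
May 2000 has 31 days, need 21
Result: 2000-05-10

2000-05-10


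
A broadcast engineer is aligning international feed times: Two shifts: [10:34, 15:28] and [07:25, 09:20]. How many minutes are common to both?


Interval A: [634, 928] minutes from midnight
Interval B: [445, 560] minutes from midnight
Overlap start = max(634, 445) = 634
Overlap end = min(928, 560) = 560
End <= start, so the intervals do not overlap: 0 minutes

0


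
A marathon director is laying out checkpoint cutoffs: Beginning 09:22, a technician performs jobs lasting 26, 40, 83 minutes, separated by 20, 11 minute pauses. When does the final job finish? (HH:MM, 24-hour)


Start: 09:22 = 562 min from midnight
  after task 1 (26 min): 09:48
  after break (20 min): 10:08
  after task 2 (40 min): 10:48
  after break (11 min): 10:59
  after task 3 (83 min): 12:22
Total elapsed: 180 minutes
End time: 12:22

12:22


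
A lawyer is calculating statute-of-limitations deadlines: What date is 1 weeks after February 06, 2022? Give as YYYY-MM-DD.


Start: 2022-02-06
Weeks to add: 1
Convert to days: 1 x 7 = 7 days
Add 7 days to 2022-02-06
Result: 2022-02-13

2022-02-13


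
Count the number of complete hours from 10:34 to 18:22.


Start: 10:34
End: 18:22
Hour difference: 18 - 10 = 8 hours
Minute difference: 22 - 34 = -12 minutes
Total minutes: 468
Complete hours: 468 / 60 = 7 (remainder 48)

7


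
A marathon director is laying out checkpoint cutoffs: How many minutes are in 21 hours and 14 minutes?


Hours: 21
Minutes: 14
Convert hours to minutes: 21 x 60 = 1260
Add remaining minutes: 1260 + 14 = 1274

1274


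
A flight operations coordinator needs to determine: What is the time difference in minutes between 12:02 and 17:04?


Start time: 12:02 = 722 minutes from midnight
End time: 17:04 = 1024 minutes from midnight
Difference: 1024 - 722 = 302 minutes
That is 5 hours and 2 minutes

302


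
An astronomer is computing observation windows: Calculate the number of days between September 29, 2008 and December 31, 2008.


Start: September 29, 2008
End: December 31, 2008
Days left in September: 1
October: 31
November: 30
December: 31
Sum of remaining months: 92
Total: 1 + 92 = 93

93


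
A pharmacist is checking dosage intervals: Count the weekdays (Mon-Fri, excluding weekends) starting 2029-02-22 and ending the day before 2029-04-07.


Start: 2029-02-22 (Thursday)
End (exclusive): 2029-04-07 (Saturday)
Total calendar days: 44
Full weeks: 44 // 7 = 6 -> 30 weekdays
Remaining 2 days starting on Thursday:
  Thu(w), Fri(w) -> 2 weekdays
Total business days: 30 + 2 = 32

32


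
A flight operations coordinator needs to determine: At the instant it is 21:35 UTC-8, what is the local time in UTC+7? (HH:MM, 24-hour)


Local time: 21:35 at UTC-8 (offset -8h)
Target zone: UTC+7 (offset 7h)
Difference: 7 - (-8) = 15 hours
Calculation: 21 + (15) = 36
Wraparound: (36) mod 24 = 12
Result: 12:35

12:35


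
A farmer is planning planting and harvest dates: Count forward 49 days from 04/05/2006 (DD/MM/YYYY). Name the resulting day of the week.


Start: 2006-05-04 (Thursday)
Step 1 - find target date: add 49 days
  2006-05-04 + 49 days = 2006-06-22
Step 2 - day of week:
  49 mod 7 = 0
  Thursday + 0 days -> Thursday
Result: Thursday (2006-06-22)

Thursday


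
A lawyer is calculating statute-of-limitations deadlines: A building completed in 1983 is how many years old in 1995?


Birth year: 1983
Current year: 1995
Age = current year - birth year
Age = 1995 - 1983 = 12

12


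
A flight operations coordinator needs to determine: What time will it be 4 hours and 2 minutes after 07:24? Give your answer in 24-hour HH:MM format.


Start time: 07:24
Adding: 4 hours 2 minutes
Minutes: 24 + 2 = 26
Hours: 7 + 4 + 0 = 11
Result: 11:26

11:26


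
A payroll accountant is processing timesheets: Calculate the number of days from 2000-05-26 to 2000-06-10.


Start date: 2000-05-26
End date: 2000-06-10
May 2000: +6 days
Jun 2000: +9 days
Total: 15 days

15


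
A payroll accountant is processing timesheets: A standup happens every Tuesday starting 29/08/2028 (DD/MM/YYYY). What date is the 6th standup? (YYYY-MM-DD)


First occurrence: 2028-08-29 (occurrence 1)
Each occurrence is 7 days after the previous.
Occurrence 6 is 5 weeks after the first.
5 weeks = 35 days
2028-08-29 + 35 days = 2028-10-03

2028-10-03


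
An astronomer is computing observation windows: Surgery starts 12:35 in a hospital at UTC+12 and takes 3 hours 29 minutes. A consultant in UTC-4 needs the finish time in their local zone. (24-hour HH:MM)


Start: 12:35 in UTC+12
Step 1 - add duration:
  minutes: 35 + 29 = 64 (carry 1h)
  hours: 12 + 3 + 1 = 16
  end in UTC+12: 16:04
Step 2 - convert UTC+12 -> UTC-4:
  offset difference: -4 - (12) = -16 hours
  16 + (-16) = 0 -> mod 24 = 0
Result: 00:04 in UTC-4

00:04


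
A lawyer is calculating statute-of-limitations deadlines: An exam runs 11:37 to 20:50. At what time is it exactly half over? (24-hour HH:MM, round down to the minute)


Start time: 11:37 = 697 minutes from midnight
End time: 20:50 = 1250 minutes from midnight
Sum: 697 + 1250 = 1947
Midpoint: 1947 / 2 = 973 minutes
Convert: 973 / 60 = 16 hours, 13 minutes
Result: 16:13

16:13


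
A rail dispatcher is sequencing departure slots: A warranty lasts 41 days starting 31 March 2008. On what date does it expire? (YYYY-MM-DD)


Start: 2008-03-31
Adding 41 days
Days remaining in March: 0
After March: 41 days still to add
April 2008: 30 days, 11 remaining
May 2008 has 31 days, need 11
Result: 2008-05-11

2008-05-11


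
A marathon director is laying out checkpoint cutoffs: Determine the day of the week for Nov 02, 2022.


Date: 2022-11-02
January 1, 2022 is a Saturday
Day of year: 306
Offset from Jan 1: 305 days
305 mod 7 = 4
Result: Wednesday

Wednesday


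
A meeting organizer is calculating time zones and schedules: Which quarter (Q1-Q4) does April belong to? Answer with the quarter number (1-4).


Month: April (month 4)
Q1: January-March (months 1-3)
Q2: April-June (months 4-6)
Q3: July-September (months 7-9)
Q4: October-December (months 10-12)
Month 4 falls in Q2

2


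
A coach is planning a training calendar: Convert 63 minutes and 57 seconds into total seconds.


Minutes: 63
Seconds: 57
Convert minutes to seconds: 63 x 60 = 3780
Add remaining seconds: 3780 + 57 = 3837

3837


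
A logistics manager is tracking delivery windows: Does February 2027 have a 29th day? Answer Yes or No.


Year: 2027
Divisible by 4? 2027 / 4 = 506.75 -> No
Not divisible by 4, so NOT a leap year

No


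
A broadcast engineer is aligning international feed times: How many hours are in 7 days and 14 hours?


Days: 7
Extra hours: 14
Hours per day: 24
Days to hours: 7 x 24 = 168
Total: 168 + 14 = 182

182


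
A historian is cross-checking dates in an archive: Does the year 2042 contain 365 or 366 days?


Year: 2042
Check leap year rules:
Divisible by 4? No
2042 is not a leap year
Days: 365

365


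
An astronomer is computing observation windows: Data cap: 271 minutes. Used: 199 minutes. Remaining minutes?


Total budget: 271 minutes
Time used: 199 minutes
Remaining: 271 - 199 = 72 minutes
Percent used: 73.4%
Percent remaining: 26.6%

72


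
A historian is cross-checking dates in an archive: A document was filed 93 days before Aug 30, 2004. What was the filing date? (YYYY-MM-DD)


Start: 2004-08-30
Subtracting 93 days
Days already passed in August: 30
After going back through August: 63 more days to subtract
July 2004: 31 days, 32 remaining
June 2004: 30 days, 2 remaining
May 2004 has 31 days, need 2
Result: 2004-05-29

2004-05-29


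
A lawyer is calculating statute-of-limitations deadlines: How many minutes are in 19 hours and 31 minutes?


Hours: 19
Extra minutes: 31
Minutes per hour: 60
Hours to minutes: 19 x 60 = 1140
Total: 1140 + 31 = 1171

1171


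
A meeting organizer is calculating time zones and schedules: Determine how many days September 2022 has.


Month: September
Year: 2022
September is a 30-day month
Total: 30 days

30


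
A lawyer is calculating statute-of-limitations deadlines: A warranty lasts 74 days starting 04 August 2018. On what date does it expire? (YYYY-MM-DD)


Start: 2018-08-04
Adding 74 days
Days remaining in August: 27
After August: 47 days still to add
September 2018: 30 days, 17 remaining
October 2018 has 31 days, need 17
Result: 2018-10-17

2018-10-17


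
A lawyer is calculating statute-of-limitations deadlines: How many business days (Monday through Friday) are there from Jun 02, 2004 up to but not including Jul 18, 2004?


Start: 2004-06-02 (Wednesday)
End (exclusive): 2004-07-18 (Sunday)
Total calendar days: 46
Full weeks: 46 // 7 = 6 -> 30 weekdays
Remaining 4 days starting on Wednesday:
  Wed(w), Thu(w), Fri(w), Sat(-) -> 3 weekdays
Total business days: 30 + 3 = 33

33


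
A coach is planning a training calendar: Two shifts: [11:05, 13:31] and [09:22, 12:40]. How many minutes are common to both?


Interval A: [665, 811] minutes from midnight
Interval B: [562, 760] minutes from midnight
Overlap start = max(665, 562) = 665
Overlap end = min(811, 760) = 760
Overlap = 760 - 665 = 95 minutes

95


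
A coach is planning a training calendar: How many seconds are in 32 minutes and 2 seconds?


Minutes: 32
Extra seconds: 2
Seconds per minute: 60
Minutes to seconds: 32 x 60 = 1920
Total: 1920 + 2 = 1922

1922


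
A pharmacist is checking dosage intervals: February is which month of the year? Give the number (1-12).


Calendar month order:
1. January
2. February <--
3. March
February is month number 2

2


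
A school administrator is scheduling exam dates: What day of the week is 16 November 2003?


Date: 2003-11-16
January 1, 2003 is a Wednesday
Day of year: 320
Offset from Jan 1: 319 days
319 mod 7 = 4
Result: Sunday

Sunday


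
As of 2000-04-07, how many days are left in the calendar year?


Start: April 07, 2000
End: December 31, 2000
Days left in April: 23
May: 31
June: 30
July: 31
August: 31
... plus remaining months
Sum of remaining months: 245
Total: 23 + 245 = 268

268


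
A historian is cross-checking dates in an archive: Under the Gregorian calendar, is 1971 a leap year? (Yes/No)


Year: 1971
Divisible by 4? 1971 / 4 = 492.75 -> No
Not divisible by 4, so NOT a leap year

No


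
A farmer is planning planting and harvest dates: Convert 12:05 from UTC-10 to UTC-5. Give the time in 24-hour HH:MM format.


Local time: 12:05 at UTC-10 (offset -10h)
Target zone: UTC-5 (offset -5h)
Difference: -5 - (-10) = 5 hours
Calculation: 12 + (5) = 17
Result: 17:05

17:05


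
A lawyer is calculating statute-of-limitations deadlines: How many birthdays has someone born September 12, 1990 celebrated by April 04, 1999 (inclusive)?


Birth: 1990-09-12
Reference: 1999-04-04
Year difference: 1999 - 1990 = 9
Has birthday (09-12) occurred by 04-04? No
Birthday not yet reached this year -> subtract 1
Age in full years: 8

8


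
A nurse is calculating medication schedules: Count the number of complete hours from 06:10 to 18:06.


Start: 06:10
End: 18:06
Hour difference: 18 - 6 = 12 hours
Minute difference: 6 - 10 = -4 minutes
Total minutes: 716
Complete hours: 716 / 60 = 11 (remainder 56)

11


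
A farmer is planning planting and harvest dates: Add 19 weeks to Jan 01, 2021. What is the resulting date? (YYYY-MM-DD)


Start: 2021-01-01
Weeks to add: 19
Convert to days: 19 x 7 = 133 days
Add 133 days to 2021-01-01
Result: 2021-05-14

2021-05-14


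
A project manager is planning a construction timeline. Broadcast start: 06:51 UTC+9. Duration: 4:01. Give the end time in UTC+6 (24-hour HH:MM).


Start: 06:51 in UTC+9
Step 1 - add duration:
  minutes: 51 + 1 = 52
  hours: 6 + 4 + 0 = 10
  end in UTC+9: 10:52
Step 2 - convert UTC+9 -> UTC+6:
  offset difference: 6 - (9) = -3 hours
  10 + (-3) = 7 -> mod 24 = 7
Result: 07:52 in UTC+6

07:52


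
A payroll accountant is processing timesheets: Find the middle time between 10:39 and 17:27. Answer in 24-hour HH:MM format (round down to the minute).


Start time: 10:39 = 639 minutes from midnight
End time: 17:27 = 1047 minutes from midnight
Sum: 639 + 1047 = 1686
Midpoint: 1686 / 2 = 843 minutes
Convert: 843 / 60 = 14 hours, 3 minutes
Result: 14:03

14:03


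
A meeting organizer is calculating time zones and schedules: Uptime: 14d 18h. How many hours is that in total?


Days: 14
Extra hours: 18
Hours per day: 24
Days to hours: 14 x 24 = 336
Total: 336 + 18 = 354

354


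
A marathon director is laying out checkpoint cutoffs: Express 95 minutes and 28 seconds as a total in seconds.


Minutes: 95
Seconds: 28
Convert minutes to seconds: 95 x 60 = 5700
Add remaining seconds: 5700 + 28 = 5728

5728


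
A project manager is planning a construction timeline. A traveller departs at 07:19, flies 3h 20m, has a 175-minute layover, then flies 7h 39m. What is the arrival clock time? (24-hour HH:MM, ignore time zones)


Depart: 07:19
Leg 1: +200 min -> 10:39
Layover: +175 min -> 13:34
Leg 2: +459 min -> 21:13
Total travel: 834 minutes = 13h 54m
Arrival: 21:13

21:13


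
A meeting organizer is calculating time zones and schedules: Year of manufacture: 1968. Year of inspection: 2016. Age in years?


Birth year: 1968
Current year: 2016
Age = current year - birth year
Age = 2016 - 1968 = 48

48


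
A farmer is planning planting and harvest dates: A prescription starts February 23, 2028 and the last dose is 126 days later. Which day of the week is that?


Start: 2028-02-23 (Wednesday)
Step 1 - find target date: add 126 days
  2028-02-23 + 126 days = 2028-06-28
Step 2 - day of week:
  126 mod 7 = 0
  Wednesday + 0 days -> Wednesday
Result: Wednesday (2028-06-28)

Wednesday


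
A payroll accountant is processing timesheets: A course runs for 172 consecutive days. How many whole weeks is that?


Total days: 172
Days per week: 7
Division: 172 / 7 = 24 remainder 4
Complete weeks: 24
Remaining days: 4

24


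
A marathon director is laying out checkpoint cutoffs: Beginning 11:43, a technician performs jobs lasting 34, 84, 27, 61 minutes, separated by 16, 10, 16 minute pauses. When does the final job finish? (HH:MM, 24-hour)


Start: 11:43 = 703 min from midnight
  after task 1 (34 min): 12:17
  after break (16 min): 12:33
  after task 2 (84 min): 13:57
  after break (10 min): 14:07
  after task 3 (27 min): 14:34
  after break (16 min): 14:50
  after task 4 (61 min): 15:51
Total elapsed: 248 minutes
End time: 15:51

15:51


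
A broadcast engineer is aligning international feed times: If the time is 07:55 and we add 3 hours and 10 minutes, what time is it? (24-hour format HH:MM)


Start time: 07:55
Adding: 3 hours 10 minutes
Minutes: 55 + 10 = 65
Minute overflow: 65 >= 60, so carry 1 hour, minutes = 5
Hours: 7 + 3 + 1 = 11
Result: 11:05

11:05


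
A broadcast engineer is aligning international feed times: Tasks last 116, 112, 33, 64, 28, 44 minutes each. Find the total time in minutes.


Durations: 116, 112, 33, 64, 28, 44
Running sum: 116
+ 112 = 228
+ 33 = 261
+ 64 = 325
+ 28 = 353
+ 44 = 397
Total duration: 397 minutes
That is 6 hours and 37 minutes

397


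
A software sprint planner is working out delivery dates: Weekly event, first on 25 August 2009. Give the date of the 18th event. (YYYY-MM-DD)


First occurrence: 2009-08-25 (occurrence 1)
Each occurrence is 7 days after the previous.
Occurrence 18 is 17 weeks after the first.
17 weeks = 119 days
2009-08-25 + 119 days = 2009-12-22

2009-12-22


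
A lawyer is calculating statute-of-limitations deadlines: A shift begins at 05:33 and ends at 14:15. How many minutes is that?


Start time: 05:33 = 333 minutes from midnight
End time: 14:15 = 855 minutes from midnight
Difference: 855 - 333 = 522 minutes
That is 8 hours and 42 minutes

522


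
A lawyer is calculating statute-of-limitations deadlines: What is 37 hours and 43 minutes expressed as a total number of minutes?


Hours: 37
Minutes: 43
Convert hours to minutes: 37 x 60 = 2220
Add remaining minutes: 2220 + 43 = 2263

2263


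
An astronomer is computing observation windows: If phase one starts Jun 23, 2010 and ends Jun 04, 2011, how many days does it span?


Start date: 2010-06-23
End date: 2011-06-04
Jun 2010: +8 days
Jul 2010: +31 days
Aug 2010: +31 days
... (10 more months)
Total: 346 days

346


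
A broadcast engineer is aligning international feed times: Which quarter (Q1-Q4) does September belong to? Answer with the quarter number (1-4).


Month: September (month 9)
Q1: January-March (months 1-3)
Q2: April-June (months 4-6)
Q3: July-September (months 7-9)
Q4: October-December (months 10-12)
Month 9 falls in Q3

3


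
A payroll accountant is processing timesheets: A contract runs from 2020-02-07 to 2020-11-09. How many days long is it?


Start date: 2020-02-07
End date: 2020-11-09
Feb 2020: +23 days
Mar 2020: +31 days
Apr 2020: +30 days
... (7 more months)
Total: 276 days

276


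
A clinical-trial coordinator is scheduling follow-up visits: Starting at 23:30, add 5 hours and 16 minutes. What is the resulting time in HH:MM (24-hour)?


Start time: 23:30
Adding: 5 hours 16 minutes
Minutes: 30 + 16 = 46
Hours: 23 + 5 + 0 = 28
Hour wraparound: 28 mod 24 = 4
Result: 04:46

04:46


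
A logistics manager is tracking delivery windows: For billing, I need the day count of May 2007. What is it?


Month: May
Year: 2007
May is a 31-day month
Total: 31 days

31


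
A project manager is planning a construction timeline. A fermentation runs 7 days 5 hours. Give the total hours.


Days: 7
Extra hours: 5
Hours per day: 24
Days to hours: 7 x 24 = 168
Total: 168 + 5 = 173

173


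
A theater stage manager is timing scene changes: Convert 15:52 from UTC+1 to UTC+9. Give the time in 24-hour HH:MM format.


Local time: 15:52 at UTC+1 (offset 1h)
Target zone: UTC+9 (offset 9h)
Difference: 9 - (1) = 8 hours
Calculation: 15 + (8) = 23
Result: 23:52

23:52


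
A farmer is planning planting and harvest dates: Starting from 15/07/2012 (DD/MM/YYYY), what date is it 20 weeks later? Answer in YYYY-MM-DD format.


Start: 2012-07-15
Weeks to add: 20
Convert to days: 20 x 7 = 140 days
Add 140 days to 2012-07-15
Result: 2012-12-02

2012-12-02


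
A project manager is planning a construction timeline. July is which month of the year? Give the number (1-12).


Calendar month order:
6. June
7. July <--
8. August
July is month number 7

7


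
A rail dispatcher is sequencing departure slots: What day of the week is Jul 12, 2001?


Date: 2001-07-12
January 1, 2001 is a Monday
Day of year: 193
Offset from Jan 1: 192 days
192 mod 7 = 3
Result: Thursday

Thursday


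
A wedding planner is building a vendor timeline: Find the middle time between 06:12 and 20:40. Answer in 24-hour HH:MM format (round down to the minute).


Start time: 06:12 = 372 minutes from midnight
End time: 20:40 = 1240 minutes from midnight
Sum: 372 + 1240 = 1612
Midpoint: 1612 / 2 = 806 minutes
Convert: 806 / 60 = 13 hours, 26 minutes
Result: 13:26

13:26


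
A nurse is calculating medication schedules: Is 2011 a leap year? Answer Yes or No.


Year: 2011
Divisible by 4? 2011 / 4 = 502.75 -> No
Not divisible by 4, so NOT a leap year

No


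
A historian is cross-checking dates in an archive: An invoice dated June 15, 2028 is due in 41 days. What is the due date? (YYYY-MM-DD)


Start: 2028-06-15
Adding 41 days
Days remaining in June: 15
After June: 26 days still to add
July 2028 has 31 days, need 26
Result: 2028-07-26

2028-07-26


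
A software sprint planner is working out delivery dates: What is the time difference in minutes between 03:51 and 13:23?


Start time: 03:51 = 231 minutes from midnight
End time: 13:23 = 803 minutes from midnight
Difference: 803 - 231 = 572 minutes
That is 9 hours and 32 minutes

572


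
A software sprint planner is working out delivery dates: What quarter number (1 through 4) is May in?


Month: May (month 5)
Q1: January-March (months 1-3)
Q2: April-June (months 4-6)
Q3: July-September (months 7-9)
Q4: October-December (months 10-12)
Month 5 falls in Q2

2


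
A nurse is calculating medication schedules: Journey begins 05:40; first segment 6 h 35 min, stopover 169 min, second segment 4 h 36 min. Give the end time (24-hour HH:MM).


Depart: 05:40
Leg 1: +395 min -> 12:15
Layover: +169 min -> 15:04
Leg 2: +276 min -> 19:40
Total travel: 840 minutes = 14h 0m
Arrival: 19:40

19:40


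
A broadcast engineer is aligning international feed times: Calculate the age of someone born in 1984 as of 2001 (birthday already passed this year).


Birth year: 1984
Current year: 2001
Age = current year - birth year
Age = 2001 - 1984 = 17

17


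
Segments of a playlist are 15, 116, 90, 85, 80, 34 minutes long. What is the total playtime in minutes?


Durations: 15, 116, 90, 85, 80, 34
Running sum: 15
+ 116 = 131
+ 90 = 221
+ 85 = 306
+ 80 = 386
+ 34 = 420
Total duration: 420 minutes
That is 7 hours and 0 minutes

420


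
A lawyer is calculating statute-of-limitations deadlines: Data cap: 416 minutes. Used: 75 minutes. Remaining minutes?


Total budget: 416 minutes
Time used: 75 minutes
Remaining: 416 - 75 = 341 minutes
Percent used: 18.0%
Percent remaining: 82.0%

341


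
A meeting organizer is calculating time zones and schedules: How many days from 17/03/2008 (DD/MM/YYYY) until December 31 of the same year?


Start: March 17, 2008
End: December 31, 2008
Days left in March: 14
April: 30
May: 31
June: 30
July: 31
... plus remaining months
Sum of remaining months: 275
Total: 14 + 275 = 289

289


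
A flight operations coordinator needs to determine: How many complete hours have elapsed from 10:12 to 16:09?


Start: 10:12
End: 16:09
Hour difference: 16 - 10 = 6 hours
Minute difference: 9 - 12 = -3 minutes
Total minutes: 357
Complete hours: 357 / 60 = 5 (remainder 57)

5


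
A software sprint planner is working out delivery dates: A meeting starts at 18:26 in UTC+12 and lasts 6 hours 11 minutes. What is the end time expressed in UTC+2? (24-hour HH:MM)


Start: 18:26 in UTC+12
Step 1 - add duration:
  minutes: 26 + 11 = 37
  hours: 18 + 6 + 0 = 24
  end in UTC+12: 00:37
Step 2 - convert UTC+12 -> UTC+2:
  offset difference: 2 - (12) = -10 hours
  0 + (-10) = -10 -> mod 24 = 14
Result: 14:37 in UTC+2

14:37


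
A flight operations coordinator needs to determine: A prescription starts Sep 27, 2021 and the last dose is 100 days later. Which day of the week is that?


Start: 2021-09-27 (Monday)
Step 1 - find target date: add 100 days
  2021-09-27 + 100 days = 2022-01-05
Step 2 - day of week:
  100 mod 7 = 2
  Monday + 2 days -> Wednesday
Result: Wednesday (2022-01-05)

Wednesday


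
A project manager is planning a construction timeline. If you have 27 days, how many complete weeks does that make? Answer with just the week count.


Total days: 27
Days per week: 7
Division: 27 / 7 = 3 remainder 6
Complete weeks: 3
Remaining days: 6

3


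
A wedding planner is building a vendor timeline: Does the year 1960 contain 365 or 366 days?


Year: 1960
Check leap year rules:
Divisible by 4? Yes
Divisible by 100? No
1960 is a leap year
Days: 366

366


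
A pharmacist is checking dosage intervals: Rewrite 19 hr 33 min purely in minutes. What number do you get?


Hours: 19
Extra minutes: 33
Minutes per hour: 60
Hours to minutes: 19 x 60 = 1140
Total: 1140 + 33 = 1173

1173


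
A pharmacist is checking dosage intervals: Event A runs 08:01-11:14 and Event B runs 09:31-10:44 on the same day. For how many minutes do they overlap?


Interval A: [481, 674] minutes from midnight
Interval B: [571, 644] minutes from midnight
Overlap start = max(481, 571) = 571
Overlap end = min(674, 644) = 644
Overlap = 644 - 571 = 73 minutes

73


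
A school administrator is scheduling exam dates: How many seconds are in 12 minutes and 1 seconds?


Minutes: 12
Extra seconds: 1
Seconds per minute: 60
Minutes to seconds: 12 x 60 = 720
Total: 720 + 1 = 721

721


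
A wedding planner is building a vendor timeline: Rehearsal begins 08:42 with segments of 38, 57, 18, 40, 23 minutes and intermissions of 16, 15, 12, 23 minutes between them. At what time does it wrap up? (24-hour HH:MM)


Start: 08:42 = 522 min from midnight
  after task 1 (38 min): 09:20
  after break (16 min): 09:36
  after task 2 (57 min): 10:33
  after break (15 min): 10:48
  after task 3 (18 min): 11:06
  after break (12 min): 11:18
  after task 4 (40 min): 11:58
  after break (23 min): 12:21
  after task 5 (23 min): 12:44
Total elapsed: 242 minutes
End time: 12:44

12:44


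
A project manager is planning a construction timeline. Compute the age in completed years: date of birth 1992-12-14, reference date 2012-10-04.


Birth: 1992-12-14
Reference: 2012-10-04
Year difference: 2012 - 1992 = 20
Has birthday (12-14) occurred by 10-04? No
Birthday not yet reached this year -> subtract 1
Age in full years: 19

19


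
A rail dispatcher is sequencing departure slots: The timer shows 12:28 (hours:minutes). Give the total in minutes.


Hours: 12
Minutes: 28
Convert hours to minutes: 12 x 60 = 720
Add remaining minutes: 720 + 28 = 748

748


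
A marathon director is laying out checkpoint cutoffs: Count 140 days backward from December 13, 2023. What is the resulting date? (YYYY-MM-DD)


Start: 2023-12-13
Subtracting 140 days
Days already passed in December: 13
After going back through December: 127 more days to subtract
November 2023: 30 days, 97 remaining
October 2023: 31 days, 66 remaining
September 2023: 30 days, 36 remaining
August 2023: 31 days, 5 remaining
Result: 2023-07-26

2023-07-26


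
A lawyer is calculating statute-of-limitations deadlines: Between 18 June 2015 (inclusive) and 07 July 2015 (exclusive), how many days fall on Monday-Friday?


Start: 2015-06-18 (Thursday)
End (exclusive): 2015-07-07 (Tuesday)
Total calendar days: 19
Full weeks: 19 // 7 = 2 -> 10 weekdays
Remaining 5 days starting on Thursday:
  Thu(w), Fri(w), Sat(-), Sun(-), Mon(w) -> 3 weekdays
Total business days: 10 + 3 = 13

13


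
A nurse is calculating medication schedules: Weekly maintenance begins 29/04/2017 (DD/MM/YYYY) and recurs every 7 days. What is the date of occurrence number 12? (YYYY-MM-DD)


First occurrence: 2017-04-29 (occurrence 1)
Each occurrence is 7 days after the previous.
Occurrence 12 is 11 weeks after the first.
11 weeks = 77 days
2017-04-29 + 77 days = 2017-07-15

2017-07-15


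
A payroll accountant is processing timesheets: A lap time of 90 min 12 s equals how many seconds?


Minutes: 90
Seconds: 12
Convert minutes to seconds: 90 x 60 = 5400
Add remaining seconds: 5400 + 12 = 5412

5412


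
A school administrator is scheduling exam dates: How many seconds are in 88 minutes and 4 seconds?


Minutes: 88
Extra seconds: 4
Seconds per minute: 60
Minutes to seconds: 88 x 60 = 5280
Total: 5280 + 4 = 5284

5284


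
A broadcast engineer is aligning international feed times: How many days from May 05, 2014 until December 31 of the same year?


Start: May 05, 2014
End: December 31, 2014
Days left in May: 26
June: 30
July: 31
August: 31
September: 30
... plus remaining months
Sum of remaining months: 214
Total: 26 + 214 = 240

240


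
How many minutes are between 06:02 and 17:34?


Start time: 06:02 = 362 minutes from midnight
End time: 17:34 = 1054 minutes from midnight
Difference: 1054 - 362 = 692 minutes
That is 11 hours and 32 minutes

692


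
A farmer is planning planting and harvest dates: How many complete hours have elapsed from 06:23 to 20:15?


Start: 06:23
End: 20:15
Hour difference: 20 - 6 = 14 hours
Minute difference: 15 - 23 = -8 minutes
Total minutes: 832
Complete hours: 832 / 60 = 13 (remainder 52)

13


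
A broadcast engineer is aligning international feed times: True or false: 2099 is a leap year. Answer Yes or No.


Year: 2099
Divisible by 4? 2099 / 4 = 524.75 -> No
Not divisible by 4, so NOT a leap year

No


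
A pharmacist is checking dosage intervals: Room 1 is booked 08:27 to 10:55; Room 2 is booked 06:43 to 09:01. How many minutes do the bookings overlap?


Interval A: [507, 655] minutes from midnight
Interval B: [403, 541] minutes from midnight
Overlap start = max(507, 403) = 507
Overlap end = min(655, 541) = 541
Overlap = 541 - 507 = 34 minutes

34


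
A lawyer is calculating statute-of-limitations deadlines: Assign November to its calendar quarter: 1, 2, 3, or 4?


Month: November (month 11)
Q1: January-March (months 1-3)
Q2: April-June (months 4-6)
Q3: July-September (months 7-9)
Q4: October-December (months 10-12)
Month 11 falls in Q4

4


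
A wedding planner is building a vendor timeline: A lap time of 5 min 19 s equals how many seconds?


Minutes: 5
Seconds: 19
Convert minutes to seconds: 5 x 60 = 300
Add remaining seconds: 300 + 19 = 319

319


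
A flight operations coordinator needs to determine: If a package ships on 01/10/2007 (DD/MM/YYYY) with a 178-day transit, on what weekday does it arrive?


Start: 2007-10-01 (Monday)
Step 1 - find target date: add 178 days
  2007-10-01 + 178 days = 2008-03-27
Step 2 - day of week:
  178 mod 7 = 3
  Monday + 3 days -> Thursday
Result: Thursday (2008-03-27)

Thursday


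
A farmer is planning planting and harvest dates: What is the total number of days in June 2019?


Month: June
Year: 2019
June is a 30-day month
Total: 30 days

30


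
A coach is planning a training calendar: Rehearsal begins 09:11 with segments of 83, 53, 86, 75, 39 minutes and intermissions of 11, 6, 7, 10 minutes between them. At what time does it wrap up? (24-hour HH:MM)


Start: 09:11 = 551 min from midnight
  after task 1 (83 min): 10:34
  after break (11 min): 10:45
  after task 2 (53 min): 11:38
  after break (6 min): 11:44
  after task 3 (86 min): 13:10
  after break (7 min): 13:17
  after task 4 (75 min): 14:32
  after break (10 min): 14:42
  after task 5 (39 min): 15:21
Total elapsed: 370 minutes
End time: 15:21

15:21


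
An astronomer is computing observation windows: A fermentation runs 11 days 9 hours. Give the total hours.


Days: 11
Extra hours: 9
Hours per day: 24
Days to hours: 11 x 24 = 264
Total: 264 + 9 = 273

273


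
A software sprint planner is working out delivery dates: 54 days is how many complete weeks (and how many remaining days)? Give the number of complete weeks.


Total days: 54
Days per week: 7
Division: 54 / 7 = 7 remainder 5
Complete weeks: 7
Remaining days: 5

7


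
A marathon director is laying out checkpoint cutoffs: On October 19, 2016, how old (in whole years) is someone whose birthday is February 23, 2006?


Birth: 2006-02-23
Reference: 2016-10-19
Year difference: 2016 - 2006 = 10
Has birthday (02-23) occurred by 10-19? Yes
Age in full years: 10

10


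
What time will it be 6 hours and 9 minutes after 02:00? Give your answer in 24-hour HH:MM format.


Start time: 02:00
Adding: 6 hours 9 minutes
Minutes: 0 + 9 = 9
Hours: 2 + 6 + 0 = 8
Result: 08:09

08:09


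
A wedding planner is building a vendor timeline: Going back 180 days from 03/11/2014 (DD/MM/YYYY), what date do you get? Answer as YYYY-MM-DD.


Start: 2014-11-03
Subtracting 180 days
Days already passed in November: 3
After going back through November: 177 more days to subtract
October 2014: 31 days, 146 remaining
September 2014: 30 days, 116 remaining
August 2014: 31 days, 85 remaining
July 2014: 31 days, 54 remaining
Result: 2014-05-07

2014-05-07


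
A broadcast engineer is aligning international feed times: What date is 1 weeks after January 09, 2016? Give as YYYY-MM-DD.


Start: 2016-01-09
Weeks to add: 1
Convert to days: 1 x 7 = 7 days
Add 7 days to 2016-01-09
Result: 2016-01-16

2016-01-16


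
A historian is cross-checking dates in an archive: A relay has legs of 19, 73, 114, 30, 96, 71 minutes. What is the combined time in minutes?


Durations: 19, 73, 114, 30, 96, 71
Running sum: 19
+ 73 = 92
+ 114 = 206
+ 30 = 236
+ 96 = 332
+ 71 = 403
Total duration: 403 minutes
That is 6 hours and 43 minutes

403


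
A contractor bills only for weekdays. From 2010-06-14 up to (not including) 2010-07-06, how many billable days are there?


Start: 2010-06-14 (Monday)
End (exclusive): 2010-07-06 (Tuesday)
Total calendar days: 22
Full weeks: 22 // 7 = 3 -> 15 weekdays
Remaining 1 days starting on Monday:
  Mon(w) -> 1 weekdays
Total business days: 15 + 1 = 16

16


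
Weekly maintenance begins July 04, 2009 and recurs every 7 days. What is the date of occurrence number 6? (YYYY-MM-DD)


First occurrence: 2009-07-04 (occurrence 1)
Each occurrence is 7 days after the previous.
Occurrence 6 is 5 weeks after the first.
5 weeks = 35 days
2009-07-04 + 35 days = 2009-08-08

2009-08-08


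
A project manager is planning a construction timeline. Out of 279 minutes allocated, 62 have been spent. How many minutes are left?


Total budget: 279 minutes
Time used: 62 minutes
Remaining: 279 - 62 = 217 minutes
Percent used: 22.2%
Percent remaining: 77.8%

217


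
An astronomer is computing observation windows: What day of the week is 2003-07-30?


Date: 2003-07-30
January 1, 2003 is a Wednesday
Day of year: 211
Offset from Jan 1: 210 days
210 mod 7 = 0
Result: Wednesday

Wednesday


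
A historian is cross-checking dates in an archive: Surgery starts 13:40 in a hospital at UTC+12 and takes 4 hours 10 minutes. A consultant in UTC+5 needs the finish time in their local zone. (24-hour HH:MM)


Start: 13:40 in UTC+12
Step 1 - add duration:
  minutes: 40 + 10 = 50
  hours: 13 + 4 + 0 = 17
  end in UTC+12: 17:50
Step 2 - convert UTC+12 -> UTC+5:
  offset difference: 5 - (12) = -7 hours
  17 + (-7) = 10 -> mod 24 = 10
Result: 10:50 in UTC+5

10:50


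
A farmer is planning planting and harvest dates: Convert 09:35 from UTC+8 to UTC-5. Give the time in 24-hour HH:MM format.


Local time: 09:35 at UTC+8 (offset 8h)
Target zone: UTC-5 (offset -5h)
Difference: -5 - (8) = -13 hours
Calculation: 9 + (-13) = -4
Wraparound: (-4) mod 24 = 20
Result: 20:35

20:35


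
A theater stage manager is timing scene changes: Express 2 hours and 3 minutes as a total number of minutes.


Hours: 2
Extra minutes: 3
Minutes per hour: 60
Hours to minutes: 2 x 60 = 120
Total: 120 + 3 = 123

123


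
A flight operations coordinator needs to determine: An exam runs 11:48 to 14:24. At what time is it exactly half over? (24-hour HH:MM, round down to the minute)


Start time: 11:48 = 708 minutes from midnight
End time: 14:24 = 864 minutes from midnight
Sum: 708 + 864 = 1572
Midpoint: 1572 / 2 = 786 minutes
Convert: 786 / 60 = 13 hours, 6 minutes
Result: 13:06

13:06


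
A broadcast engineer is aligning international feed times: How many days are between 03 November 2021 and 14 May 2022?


Start date: 2021-11-03
End date: 2022-05-14
Nov 2021: +28 days
Dec 2021: +31 days
Jan 2022: +31 days
... (4 more months)
Total: 192 days

192


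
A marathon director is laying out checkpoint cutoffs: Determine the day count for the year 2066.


Year: 2066
Check leap year rules:
Divisible by 4? No
2066 is not a leap year
Days: 365

365


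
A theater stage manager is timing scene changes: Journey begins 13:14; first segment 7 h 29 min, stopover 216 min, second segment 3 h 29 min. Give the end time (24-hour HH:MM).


Depart: 13:14
Leg 1: +449 min -> 20:43
Layover: +216 min -> 00:19
Leg 2: +209 min -> 03:48
Total travel: 874 minutes = 14h 34m
Arrival: 03:48

03:48


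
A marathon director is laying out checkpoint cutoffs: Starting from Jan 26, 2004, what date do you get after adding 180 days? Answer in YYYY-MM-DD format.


Start: 2004-01-26
Adding 180 days
Days remaining in January: 5
After January: 175 days still to add
February 2004: 29 days, 146 remaining
March 2004: 31 days, 115 remaining
April 2004: 30 days, 85 remaining
May 2004: 31 days, 54 remaining
Result: 2004-07-24

2004-07-24


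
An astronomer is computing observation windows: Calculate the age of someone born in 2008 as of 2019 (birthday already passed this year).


Birth year: 2008
Current year: 2019
Age = current year - birth year
Age = 2019 - 2008 = 11

11


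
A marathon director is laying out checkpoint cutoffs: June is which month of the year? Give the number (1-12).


Calendar month order:
5. May
6. June <--
7. July
June is month number 6

6


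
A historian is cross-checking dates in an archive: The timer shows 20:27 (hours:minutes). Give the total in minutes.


Hours: 20
Minutes: 27
Convert hours to minutes: 20 x 60 = 1200
Add remaining minutes: 1200 + 27 = 1227

1227


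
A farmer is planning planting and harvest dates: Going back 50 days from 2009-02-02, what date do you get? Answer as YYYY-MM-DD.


Start: 2009-02-02
Subtracting 50 days
Days already passed in February: 2
After going back through February: 48 more days to subtract
January 2009: 31 days, 17 remaining
December 2008 has 31 days, need 17
Result: 2008-12-14

2008-12-14


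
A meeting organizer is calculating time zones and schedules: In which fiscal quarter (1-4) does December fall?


Month: December (month 12)
Q1: January-March (months 1-3)
Q2: April-June (months 4-6)
Q3: July-September (months 7-9)
Q4: October-December (months 10-12)
Month 12 falls in Q4

4


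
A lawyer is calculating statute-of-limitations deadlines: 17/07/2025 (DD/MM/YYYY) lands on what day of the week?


Date: 2025-07-17
January 1, 2025 is a Wednesday
Day of year: 198
Offset from Jan 1: 197 days
197 mod 7 = 1
Result: Thursday

Thursday


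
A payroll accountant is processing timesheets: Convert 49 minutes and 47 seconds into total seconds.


Minutes: 49
Seconds: 47
Convert minutes to seconds: 49 x 60 = 2940
Add remaining seconds: 2940 + 47 = 2987

2987


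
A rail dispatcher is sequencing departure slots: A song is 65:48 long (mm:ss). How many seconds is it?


Minutes: 65
Extra seconds: 48
Seconds per minute: 60
Minutes to seconds: 65 x 60 = 3900
Total: 3900 + 48 = 3948

3948


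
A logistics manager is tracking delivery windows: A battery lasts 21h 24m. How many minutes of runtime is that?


Hours: 21
Extra minutes: 24
Minutes per hour: 60
Hours to minutes: 21 x 60 = 1260
Total: 1260 + 24 = 1284

1284
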